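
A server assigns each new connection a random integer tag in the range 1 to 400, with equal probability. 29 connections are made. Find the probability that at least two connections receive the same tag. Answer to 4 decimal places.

0.6465

It's easier to compute the probability that all 29 are distinct.
P(all distinct) = 400/400 · 399/400 · ··· · 372/400 ≈ 0.3535.
So the probability of at least one match is 1 − 0.3535 = 0.6465.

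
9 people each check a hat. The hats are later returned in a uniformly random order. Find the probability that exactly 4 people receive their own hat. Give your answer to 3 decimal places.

Choose which 4 of the 9 are fixed: C(9,4) = 126 ways.
The remaining 5 must have no fixed point: D(5) = 44.
P = 126·44/362880 = 11/720 ≈ 0.015.

0.015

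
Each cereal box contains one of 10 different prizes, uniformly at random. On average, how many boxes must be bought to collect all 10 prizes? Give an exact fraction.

7381/252

After i distinct types are collected, each trial gives a new one with probability (10−i)/10, so the expected wait for the next new type is 10/(10−i).
E = 10/10 + 10/9 + 10/8 + 10/7 + 10/6 + 10/5 + 10/4 + 10/3 + 10/2 + 10/1 = 7381/252.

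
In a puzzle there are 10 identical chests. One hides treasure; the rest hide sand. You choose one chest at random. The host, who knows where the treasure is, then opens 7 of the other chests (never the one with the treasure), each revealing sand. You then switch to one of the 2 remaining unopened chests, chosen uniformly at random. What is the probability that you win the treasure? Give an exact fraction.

9/20

Your original chest holds the treasure with probability 1/10, so the other 9 collectively hold it with probability 9/10.
The host can always find 7 empty chests to open, so the reveals don't change that 9/10; it is now spread over the 2 remaining unopened chests.
P(win by switching) = (9/10) · (1/2) = 9/20.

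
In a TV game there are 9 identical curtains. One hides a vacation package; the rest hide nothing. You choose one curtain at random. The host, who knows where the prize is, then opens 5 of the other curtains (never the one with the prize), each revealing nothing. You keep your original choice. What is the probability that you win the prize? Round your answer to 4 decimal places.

The host can always open 5 empty curtains regardless of your choice, so the reveals give no information about your original curtain.
P(win by staying) = 1/9 ≈ 0.1111.

0.1111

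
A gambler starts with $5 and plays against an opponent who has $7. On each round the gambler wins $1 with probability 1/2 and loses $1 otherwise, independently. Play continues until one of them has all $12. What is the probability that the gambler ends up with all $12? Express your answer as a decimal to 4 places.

With a fair step, P(i) = ½P(i−1) + ½P(i+1) with P(0)=0, P(12)=1 has the linear solution P(i) = i/12.
P(5) = 5/12 ≈ 0.4167.

0.4167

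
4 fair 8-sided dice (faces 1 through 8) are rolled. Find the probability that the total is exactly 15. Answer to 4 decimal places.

0.0693

There are 8^4 = 4096 equally likely outcomes.
The number of ordered 4-tuples from {1,…,8} summing to 15 is 284.
P(sum = 15) = 284/4096 = 71/1024 ≈ 0.0693.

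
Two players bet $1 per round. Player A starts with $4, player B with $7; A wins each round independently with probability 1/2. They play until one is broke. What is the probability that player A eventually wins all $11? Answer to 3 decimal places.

0.364

With a fair step, P(i) = ½P(i−1) + ½P(i+1) with P(0)=0, P(11)=1 has the linear solution P(i) = i/11.
P(4) = 4/11 ≈ 0.364.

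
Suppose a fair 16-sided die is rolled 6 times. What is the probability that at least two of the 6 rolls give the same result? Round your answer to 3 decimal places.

0.656

P(all 6 different) = 16/16 · 15/16 · ··· · 11/16 ≈ 0.344.
P(at least two equal) = 1 − 0.344 = 0.656.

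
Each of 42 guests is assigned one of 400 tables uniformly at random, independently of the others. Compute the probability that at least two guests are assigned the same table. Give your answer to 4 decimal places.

0.8926

It's easier to compute the probability that all 42 are distinct.
P(all distinct) = 400/400 · 399/400 · ··· · 359/400 ≈ 0.1074.
So the probability of at least one match is 1 − 0.1074 = 0.8926.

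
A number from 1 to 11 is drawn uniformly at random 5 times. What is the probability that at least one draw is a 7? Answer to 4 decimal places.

0.3791

P(no draw is a 7) = (10/11)^5 ≈ 0.6209.
P(at least one) = 1 − 0.6209 = 0.3791.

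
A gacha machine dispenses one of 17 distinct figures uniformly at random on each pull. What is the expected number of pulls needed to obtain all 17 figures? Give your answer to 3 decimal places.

After i distinct types are collected, each trial gives a new one with probability (17−i)/17, so the expected wait for the next new type is 17/(17−i).
E = 17/17 + 17/16 + 17/15 + 17/14 + 17/13 + 17/12 + 17/11 + 17/10 + 17/9 + 17/8 + 17/7 + 17/6 + 17/5 + 17/4 + 17/3 + 17/2 + 17/1 = 42142223/720720 ≈ 58.472.

58.472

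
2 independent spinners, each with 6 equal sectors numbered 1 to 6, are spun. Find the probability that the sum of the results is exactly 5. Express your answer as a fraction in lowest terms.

There are 6^2 = 36 equally likely outcomes.
The number of ordered 2-tuples from {1,…,6} summing to 5 is 4.
P(sum = 5) = 4/36 = 1/9.

1/9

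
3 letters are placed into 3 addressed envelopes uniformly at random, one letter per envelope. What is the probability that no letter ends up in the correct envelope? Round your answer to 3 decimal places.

0.333

This is the derangement probability: permutations of 3 with no fixed point.
D(3) = 3! · (1 − 1/1! + 1/2! − ··· + (−1)^3/3!) = 2.
P = 2/6 = 1/3 ≈ 0.333.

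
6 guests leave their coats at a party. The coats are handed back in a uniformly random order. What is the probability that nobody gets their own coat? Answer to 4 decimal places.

0.3681

This is the derangement probability: permutations of 6 with no fixed point.
D(6) = 6! · (1 − 1/1! + 1/2! − ··· + (−1)^6/6!) = 265.
P = 265/720 = 53/144 ≈ 0.3681.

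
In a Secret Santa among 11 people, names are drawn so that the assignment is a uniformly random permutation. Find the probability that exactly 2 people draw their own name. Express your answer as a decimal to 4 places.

0.1839

Choose which 2 of the 11 are fixed: C(11,2) = 55 ways.
The remaining 9 must have no fixed point: D(9) = 133496.
P = 55·133496/39916800 = 16687/90720 ≈ 0.1839.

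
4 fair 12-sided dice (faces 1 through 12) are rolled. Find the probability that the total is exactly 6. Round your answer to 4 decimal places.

0.0005

There are 12^4 = 20736 equally likely outcomes.
The number of ordered 4-tuples from {1,…,12} summing to 6 is 10.
P(sum = 6) = 10/20736 = 5/10368 ≈ 0.0005.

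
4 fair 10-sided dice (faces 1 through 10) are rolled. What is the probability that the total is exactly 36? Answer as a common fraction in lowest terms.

7/2000

There are 10^4 = 10000 equally likely outcomes.
The number of ordered 4-tuples from {1,…,10} summing to 36 is 35.
P(sum = 36) = 35/10000 = 7/2000.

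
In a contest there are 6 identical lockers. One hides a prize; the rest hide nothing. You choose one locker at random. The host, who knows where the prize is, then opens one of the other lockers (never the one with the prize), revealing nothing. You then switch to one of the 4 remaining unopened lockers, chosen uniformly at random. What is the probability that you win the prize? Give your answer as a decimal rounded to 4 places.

Your original locker holds the prize with probability 1/6, so the other 5 collectively hold it with probability 5/6.
The host can always find an empty locker to open, so this doesn't change that 5/6; it is now spread over the 4 remaining unopened lockers.
P(win by switching) = (5/6) · (1/4) = 5/24 ≈ 0.2083.

0.2083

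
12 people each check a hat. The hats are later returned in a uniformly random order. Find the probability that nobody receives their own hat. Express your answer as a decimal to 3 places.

0.368

This is the derangement probability: permutations of 12 with no fixed point.
D(12) = 12! · (1 − 1/1! + 1/2! − ··· + (−1)^12/12!) = 176214841.
P = 176214841/479001600 = 16019531/43545600 ≈ 0.368.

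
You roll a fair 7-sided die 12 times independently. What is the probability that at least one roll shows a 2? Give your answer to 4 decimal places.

P(no roll shows a 2) = (6/7)^12 ≈ 0.1573.
P(at least one) = 1 − 0.1573 = 0.8427.

0.8427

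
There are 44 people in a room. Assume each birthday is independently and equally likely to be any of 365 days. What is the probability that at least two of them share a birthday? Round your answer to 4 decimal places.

0.9329

It's easier to compute the probability that all 44 are distinct.
P(all distinct) = 365/365 · 364/365 · ··· · 322/365 ≈ 0.0671.
So the probability of at least one match is 1 − 0.0671 = 0.9329.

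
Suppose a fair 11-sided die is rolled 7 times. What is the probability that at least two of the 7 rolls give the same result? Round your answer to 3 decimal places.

P(all 7 different) = 11/11 · 10/11 · ··· · 5/11 ≈ 0.085.
P(at least two equal) = 1 − 0.085 = 0.915.

0.915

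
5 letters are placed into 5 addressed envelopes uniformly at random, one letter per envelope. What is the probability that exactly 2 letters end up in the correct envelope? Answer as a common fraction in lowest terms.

1/6

Choose which 2 of the 5 are fixed: C(5,2) = 10 ways.
The remaining 3 must have no fixed point: D(3) = 2.
P = 10·2/120 = 1/6.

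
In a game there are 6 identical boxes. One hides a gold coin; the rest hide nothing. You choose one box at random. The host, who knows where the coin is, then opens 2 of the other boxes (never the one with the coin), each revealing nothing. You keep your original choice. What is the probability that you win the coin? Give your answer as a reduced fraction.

1/6

The host can always open 2 empty boxes regardless of your choice, so the reveals give no information about your original box.
P(win by staying) = 1/6.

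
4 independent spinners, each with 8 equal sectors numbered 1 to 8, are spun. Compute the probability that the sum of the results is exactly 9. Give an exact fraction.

7/512

There are 8^4 = 4096 equally likely outcomes.
The number of ordered 4-tuples from {1,…,8} summing to 9 is 56.
P(sum = 9) = 56/4096 = 7/512.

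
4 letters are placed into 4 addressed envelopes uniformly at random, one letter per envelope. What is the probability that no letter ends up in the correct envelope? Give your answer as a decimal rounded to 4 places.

This is the derangement probability: permutations of 4 with no fixed point.
D(4) = 4! · (1 − 1/1! + 1/2! − ··· + (−1)^4/4!) = 9.
P = 9/24 = 3/8 ≈ 0.3750.

0.3750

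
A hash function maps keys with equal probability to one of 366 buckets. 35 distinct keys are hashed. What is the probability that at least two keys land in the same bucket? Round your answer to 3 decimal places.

It's easier to compute the probability that all 35 are distinct.
P(all distinct) = 366/366 · 365/366 · ··· · 332/366 ≈ 0.187.
So the probability of at least one match is 1 − 0.187 = 0.813.

0.813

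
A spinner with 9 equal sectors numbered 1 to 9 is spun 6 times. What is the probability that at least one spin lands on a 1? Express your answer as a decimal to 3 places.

P(no spin lands on a 1) = (8/9)^6 ≈ 0.493.
P(at least one) = 1 − 0.493 = 0.507.

0.507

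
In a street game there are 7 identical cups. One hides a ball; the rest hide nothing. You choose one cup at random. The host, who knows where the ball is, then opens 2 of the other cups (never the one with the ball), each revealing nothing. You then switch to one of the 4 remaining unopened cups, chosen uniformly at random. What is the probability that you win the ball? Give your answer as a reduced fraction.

3/14

Your original cup holds the ball with probability 1/7, so the other 6 collectively hold it with probability 6/7.
The host can always find 2 empty cups to open, so the reveals don't change that 6/7; it is now spread over the 4 remaining unopened cups.
P(win by switching) = (6/7) · (1/4) = 3/14.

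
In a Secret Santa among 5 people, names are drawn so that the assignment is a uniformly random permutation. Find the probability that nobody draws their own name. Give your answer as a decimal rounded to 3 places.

This is the derangement probability: permutations of 5 with no fixed point.
D(5) = 5! · (1 − 1/1! + 1/2! − ··· + (−1)^5/5!) = 44.
P = 44/120 = 11/30 ≈ 0.367.

0.367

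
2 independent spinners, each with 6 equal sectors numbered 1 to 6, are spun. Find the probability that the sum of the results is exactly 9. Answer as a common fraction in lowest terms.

There are 6^2 = 36 equally likely outcomes.
The number of ordered 2-tuples from {1,…,6} summing to 9 is 4.
P(sum = 9) = 4/36 = 1/9.

1/9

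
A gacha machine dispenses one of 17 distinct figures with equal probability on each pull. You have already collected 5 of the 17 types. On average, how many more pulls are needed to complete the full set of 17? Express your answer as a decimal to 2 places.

52.75

Starting from 5 distinct types, each trial gives a new one with probability (17−i)/17 when i types are held, so the wait for the next new type is 17/(17−i).
E = 17/12 + 17/11 + 17/10 + 17/9 + 17/8 + 17/7 + 17/6 + 17/5 + 17/4 + 17/3 + 17/2 + 17/1 = 1462357/27720 ≈ 52.75.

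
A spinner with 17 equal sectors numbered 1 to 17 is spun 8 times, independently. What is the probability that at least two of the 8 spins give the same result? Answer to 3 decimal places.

0.859

P(all 8 different) = 17/17 · 16/17 · ··· · 10/17 ≈ 0.141.
P(at least two equal) = 1 − 0.141 = 0.859.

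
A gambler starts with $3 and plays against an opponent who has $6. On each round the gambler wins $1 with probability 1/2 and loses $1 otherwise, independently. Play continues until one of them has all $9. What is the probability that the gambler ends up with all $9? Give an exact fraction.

1/3

With a fair step, P(i) = ½P(i−1) + ½P(i+1) with P(0)=0, P(9)=1 has the linear solution P(i) = i/9.
P(3) = 3/9 = 1/3.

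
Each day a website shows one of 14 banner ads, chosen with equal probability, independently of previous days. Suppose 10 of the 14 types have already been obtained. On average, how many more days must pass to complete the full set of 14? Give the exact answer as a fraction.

175/6

Starting from 10 distinct types, each trial gives a new one with probability (14−i)/14 when i types are held, so the wait for the next new type is 14/(14−i).
E = 14/4 + 14/3 + 14/2 + 14/1 = 175/6.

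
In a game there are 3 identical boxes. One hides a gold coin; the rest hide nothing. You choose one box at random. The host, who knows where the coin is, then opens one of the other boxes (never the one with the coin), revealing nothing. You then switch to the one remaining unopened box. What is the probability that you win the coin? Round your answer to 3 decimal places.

0.667

Your original box holds the coin with probability 1/3, so the other 2 collectively hold it with probability 2/3.
The host can always find an empty box to open, so this doesn't change that 2/3; it is now spread over the 1 remaining unopened box.
P(win by switching) = (2/3) · (1/1) = 2/3 ≈ 0.667.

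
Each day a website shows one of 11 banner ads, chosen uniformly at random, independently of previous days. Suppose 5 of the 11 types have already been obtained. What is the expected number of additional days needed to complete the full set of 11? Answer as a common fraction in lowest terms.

Starting from 5 distinct types, each trial gives a new one with probability (11−i)/11 when i types are held, so the wait for the next new type is 11/(11−i).
E = 11/6 + 11/5 + 11/4 + 11/3 + 11/2 + 11/1 = 539/20.

539/20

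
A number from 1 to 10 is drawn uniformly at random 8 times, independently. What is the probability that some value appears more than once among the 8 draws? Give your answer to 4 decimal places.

0.9819

P(all 8 different) = 10/10 · 9/10 · ··· · 3/10 ≈ 0.0181.
P(at least two equal) = 1 − 0.0181 = 0.9819.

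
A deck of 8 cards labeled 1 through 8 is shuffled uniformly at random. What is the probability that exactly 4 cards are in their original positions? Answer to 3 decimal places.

Choose which 4 of the 8 are fixed: C(8,4) = 70 ways.
The remaining 4 must have no fixed point: D(4) = 9.
P = 70·9/40320 = 1/64 ≈ 0.016.

0.016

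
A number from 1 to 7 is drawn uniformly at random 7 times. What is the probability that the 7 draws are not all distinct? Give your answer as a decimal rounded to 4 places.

P(all 7 different) = 7/7 · 6/7 · ··· · 1/7 ≈ 0.0061.
P(at least two equal) = 1 − 0.0061 = 0.9939.

0.9939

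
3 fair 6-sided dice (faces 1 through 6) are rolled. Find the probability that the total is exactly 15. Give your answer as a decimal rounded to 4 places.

0.0463

There are 6^3 = 216 equally likely outcomes.
The number of ordered 3-tuples from {1,…,6} summing to 15 is 10.
P(sum = 15) = 10/216 = 5/108 ≈ 0.0463.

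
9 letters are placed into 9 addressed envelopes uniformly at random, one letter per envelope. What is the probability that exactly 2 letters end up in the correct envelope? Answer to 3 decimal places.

0.184

Choose which 2 of the 9 are fixed: C(9,2) = 36 ways.
The remaining 7 must have no fixed point: D(7) = 1854.
P = 36·1854/362880 = 103/560 ≈ 0.184.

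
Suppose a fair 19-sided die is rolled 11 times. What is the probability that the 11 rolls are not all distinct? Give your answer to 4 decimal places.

0.9741

P(all 11 different) = 19/19 · 18/19 · ··· · 9/19 ≈ 0.0259.
P(at least two equal) = 1 − 0.0259 = 0.9741.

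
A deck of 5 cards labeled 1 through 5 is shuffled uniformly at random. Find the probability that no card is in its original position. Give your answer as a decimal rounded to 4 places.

0.3667

This is the derangement probability: permutations of 5 with no fixed point.
D(5) = 5! · (1 − 1/1! + 1/2! − ··· + (−1)^5/5!) = 44.
P = 44/120 = 11/30 ≈ 0.3667.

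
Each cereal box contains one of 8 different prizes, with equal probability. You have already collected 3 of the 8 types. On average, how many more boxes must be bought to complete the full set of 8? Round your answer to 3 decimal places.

18.267

Starting from 3 distinct types, each trial gives a new one with probability (8−i)/8 when i types are held, so the wait for the next new type is 8/(8−i).
E = 8/5 + 8/4 + 8/3 + 8/2 + 8/1 = 274/15 ≈ 18.267.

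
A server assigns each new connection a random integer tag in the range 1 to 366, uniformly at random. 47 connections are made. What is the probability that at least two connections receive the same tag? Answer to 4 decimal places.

0.9544

It's easier to compute the probability that all 47 are distinct.
P(all distinct) = 366/366 · 365/366 · ··· · 320/366 ≈ 0.0456.
So the probability of at least one match is 1 − 0.0456 = 0.9544.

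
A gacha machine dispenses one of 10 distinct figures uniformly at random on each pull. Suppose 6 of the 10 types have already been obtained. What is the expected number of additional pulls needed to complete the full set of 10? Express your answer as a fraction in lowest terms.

Starting from 6 distinct types, each trial gives a new one with probability (10−i)/10 when i types are held, so the wait for the next new type is 10/(10−i).
E = 10/4 + 10/3 + 10/2 + 10/1 = 125/6.

125/6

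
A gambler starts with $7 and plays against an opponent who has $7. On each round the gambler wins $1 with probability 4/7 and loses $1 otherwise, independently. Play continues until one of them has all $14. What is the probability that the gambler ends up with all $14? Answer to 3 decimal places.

Let r = q/p = (3/7)/(4/7) = 3/4. The recurrence P(i) = p·P(i+1) + q·P(i−1) with P(0)=0, P(14)=1 gives P(i) = (1 − r^i)/(1 − r^14).
P(7) = (1 − (3/4)^7) / (1 − (3/4)^14) = 16384/18571 ≈ 0.882.

0.882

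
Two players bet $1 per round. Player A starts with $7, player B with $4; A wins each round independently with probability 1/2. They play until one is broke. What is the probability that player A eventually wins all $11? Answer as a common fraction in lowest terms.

7/11

With a fair step, P(i) = ½P(i−1) + ½P(i+1) with P(0)=0, P(11)=1 has the linear solution P(i) = i/11.
P(7) = 7/11.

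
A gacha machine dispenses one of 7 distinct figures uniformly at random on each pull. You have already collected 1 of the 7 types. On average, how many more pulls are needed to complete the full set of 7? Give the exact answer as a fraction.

Starting from 1 distinct type, each trial gives a new one with probability (7−i)/7 when i types are held, so the wait for the next new type is 7/(7−i).
E = 7/6 + 7/5 + 7/4 + 7/3 + 7/2 + 7/1 = 343/20.

343/20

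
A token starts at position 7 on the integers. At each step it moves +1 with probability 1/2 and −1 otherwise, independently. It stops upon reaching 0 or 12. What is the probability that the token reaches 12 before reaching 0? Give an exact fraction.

With a fair step, P(i) = ½P(i−1) + ½P(i+1) with P(0)=0, P(12)=1 has the linear solution P(i) = i/12.
P(7) = 7/12.

7/12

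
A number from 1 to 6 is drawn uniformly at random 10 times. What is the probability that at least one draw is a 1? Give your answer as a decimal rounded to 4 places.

P(no draw is a 1) = (5/6)^10 ≈ 0.1615.
P(at least one) = 1 − 0.1615 = 0.8385.

0.8385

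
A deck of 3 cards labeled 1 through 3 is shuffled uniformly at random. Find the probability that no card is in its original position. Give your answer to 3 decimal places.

0.333

This is the derangement probability: permutations of 3 with no fixed point.
D(3) = 3! · (1 − 1/1! + 1/2! − ··· + (−1)^3/3!) = 2.
P = 2/6 = 1/3 ≈ 0.333.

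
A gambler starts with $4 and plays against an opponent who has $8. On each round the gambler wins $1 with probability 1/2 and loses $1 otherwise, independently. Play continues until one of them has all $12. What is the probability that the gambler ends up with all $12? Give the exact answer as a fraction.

1/3

With a fair step, P(i) = ½P(i−1) + ½P(i+1) with P(0)=0, P(12)=1 has the linear solution P(i) = i/12.
P(4) = 4/12 = 1/3.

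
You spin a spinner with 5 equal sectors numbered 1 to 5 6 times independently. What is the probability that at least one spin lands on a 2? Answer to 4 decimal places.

0.7379

P(no spin lands on a 2) = (4/5)^6 ≈ 0.2621.
P(at least one) = 1 − 0.2621 = 0.7379.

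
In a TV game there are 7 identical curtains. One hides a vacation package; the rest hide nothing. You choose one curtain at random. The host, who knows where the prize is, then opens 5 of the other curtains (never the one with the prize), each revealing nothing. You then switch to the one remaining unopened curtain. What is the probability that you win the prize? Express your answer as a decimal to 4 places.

0.8571

Your original curtain holds the prize with probability 1/7, so the other 6 collectively hold it with probability 6/7.
The host can always find 5 empty curtains to open, so the reveals don't change that 6/7; it is now spread over the 1 remaining unopened curtain.
P(win by switching) = (6/7) · (1/1) = 6/7 ≈ 0.8571.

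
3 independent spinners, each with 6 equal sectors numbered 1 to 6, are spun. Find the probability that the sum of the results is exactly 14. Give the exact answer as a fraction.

There are 6^3 = 216 equally likely outcomes.
The number of ordered 3-tuples from {1,…,6} summing to 14 is 15.
P(sum = 14) = 15/216 = 5/72.

5/72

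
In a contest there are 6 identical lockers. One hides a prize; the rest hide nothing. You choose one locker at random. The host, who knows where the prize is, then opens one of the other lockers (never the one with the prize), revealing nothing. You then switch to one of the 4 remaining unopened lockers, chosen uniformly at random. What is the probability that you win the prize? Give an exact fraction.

Your original locker holds the prize with probability 1/6, so the other 5 collectively hold it with probability 5/6.
The host can always find an empty locker to open, so this doesn't change that 5/6; it is now spread over the 4 remaining unopened lockers.
P(win by switching) = (5/6) · (1/4) = 5/24.

5/24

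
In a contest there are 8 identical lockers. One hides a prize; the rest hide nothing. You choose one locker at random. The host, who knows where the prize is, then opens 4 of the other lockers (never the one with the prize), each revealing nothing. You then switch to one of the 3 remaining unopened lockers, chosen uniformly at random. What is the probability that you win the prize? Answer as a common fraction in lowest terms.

Your original locker holds the prize with probability 1/8, so the other 7 collectively hold it with probability 7/8.
The host can always find 4 empty lockers to open, so the reveals don't change that 7/8; it is now spread over the 3 remaining unopened lockers.
P(win by switching) = (7/8) · (1/3) = 7/24.

7/24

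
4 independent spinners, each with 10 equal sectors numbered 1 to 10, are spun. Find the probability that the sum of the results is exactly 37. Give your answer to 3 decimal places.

0.002

There are 10^4 = 10000 equally likely outcomes.
The number of ordered 4-tuples from {1,…,10} summing to 37 is 20.
P(sum = 37) = 20/10000 = 1/500 ≈ 0.002.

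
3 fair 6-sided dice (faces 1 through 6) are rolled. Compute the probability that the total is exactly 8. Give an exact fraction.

7/72

There are 6^3 = 216 equally likely outcomes.
The number of ordered 3-tuples from {1,…,6} summing to 8 is 21.
P(sum = 8) = 21/216 = 7/72.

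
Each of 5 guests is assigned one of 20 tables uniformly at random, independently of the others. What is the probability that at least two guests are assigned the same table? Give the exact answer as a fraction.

2093/5000

It's easier to compute the probability that all 5 are distinct.
P(all distinct) = 20/20 · 19/20 · ··· · 16/20 = 2907/5000.
So the probability of at least one match is 1 − 2907/5000 = 2093/5000.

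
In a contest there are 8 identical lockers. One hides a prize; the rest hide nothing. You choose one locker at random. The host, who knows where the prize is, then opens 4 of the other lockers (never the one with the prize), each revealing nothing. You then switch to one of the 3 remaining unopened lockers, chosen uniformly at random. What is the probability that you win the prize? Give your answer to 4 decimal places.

0.2917

Your original locker holds the prize with probability 1/8, so the other 7 collectively hold it with probability 7/8.
The host can always find 4 empty lockers to open, so the reveals don't change that 7/8; it is now spread over the 3 remaining unopened lockers.
P(win by switching) = (7/8) · (1/3) = 7/24 ≈ 0.2917.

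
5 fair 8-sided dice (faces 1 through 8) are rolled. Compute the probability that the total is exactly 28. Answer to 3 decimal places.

0.045

There are 8^5 = 32768 equally likely outcomes.
The number of ordered 5-tuples from {1,…,8} summing to 28 is 1470.
P(sum = 28) = 1470/32768 = 735/16384 ≈ 0.045.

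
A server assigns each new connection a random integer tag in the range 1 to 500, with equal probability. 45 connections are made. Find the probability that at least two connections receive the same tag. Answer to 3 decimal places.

It's easier to compute the probability that all 45 are distinct.
P(all distinct) = 500/500 · 499/500 · ··· · 456/500 ≈ 0.130.
So the probability of at least one match is 1 − 0.130 = 0.870.

0.870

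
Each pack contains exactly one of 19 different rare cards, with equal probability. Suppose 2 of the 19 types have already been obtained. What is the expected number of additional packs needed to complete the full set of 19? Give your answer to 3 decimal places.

Starting from 2 distinct types, each trial gives a new one with probability (19−i)/19 when i types are held, so the wait for the next new type is 19/(19−i).
E = 19/17 + 19/16 + 19/15 + 19/14 + 19/13 + 19/12 + 19/11 + 19/10 + 19/9 + 19/8 + 19/7 + 19/6 + 19/5 + 19/4 + 19/3 + 19/2 + 19/1 = 800702237/12252240 ≈ 65.351.

65.351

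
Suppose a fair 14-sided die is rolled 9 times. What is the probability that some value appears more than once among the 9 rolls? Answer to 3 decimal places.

0.965

P(all 9 different) = 14/14 · 13/14 · ··· · 6/14 ≈ 0.035.
P(at least two equal) = 1 − 0.035 = 0.965.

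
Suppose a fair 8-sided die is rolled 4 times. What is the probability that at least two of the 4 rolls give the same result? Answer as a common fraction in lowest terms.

P(all 4 different) = 8/8 · 7/8 · ··· · 5/8 = 105/256.
P(at least two equal) = 1 − 105/256 = 151/256.

151/256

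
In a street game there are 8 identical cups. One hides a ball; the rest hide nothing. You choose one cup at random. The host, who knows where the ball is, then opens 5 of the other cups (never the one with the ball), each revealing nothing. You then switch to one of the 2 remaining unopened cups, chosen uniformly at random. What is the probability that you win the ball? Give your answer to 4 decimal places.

Your original cup holds the ball with probability 1/8, so the other 7 collectively hold it with probability 7/8.
The host can always find 5 empty cups to open, so the reveals don't change that 7/8; it is now spread over the 2 remaining unopened cups.
P(win by switching) = (7/8) · (1/2) = 7/16 ≈ 0.4375.

0.4375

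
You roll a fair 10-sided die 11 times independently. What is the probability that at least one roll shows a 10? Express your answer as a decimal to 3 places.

0.686

P(no roll shows a 10) = (9/10)^11 ≈ 0.314.
P(at least one) = 1 − 0.314 = 0.686.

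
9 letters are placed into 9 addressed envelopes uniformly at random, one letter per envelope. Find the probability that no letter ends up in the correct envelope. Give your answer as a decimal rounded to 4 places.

This is the derangement probability: permutations of 9 with no fixed point.
D(9) = 9! · (1 − 1/1! + 1/2! − ··· + (−1)^9/9!) = 133496.
P = 133496/362880 = 16687/45360 ≈ 0.3679.

0.3679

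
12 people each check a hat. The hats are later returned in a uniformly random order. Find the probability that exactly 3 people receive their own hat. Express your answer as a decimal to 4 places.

Choose which 3 of the 12 are fixed: C(12,3) = 220 ways.
The remaining 9 must have no fixed point: D(9) = 133496.
P = 220·133496/479001600 = 16687/272160 ≈ 0.0613.

0.0613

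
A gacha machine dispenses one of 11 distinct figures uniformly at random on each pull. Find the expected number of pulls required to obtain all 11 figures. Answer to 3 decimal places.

33.219

After i distinct types are collected, each trial gives a new one with probability (11−i)/11, so the expected wait for the next new type is 11/(11−i).
E = 11/11 + 11/10 + 11/9 + 11/8 + 11/7 + 11/6 + 11/5 + 11/4 + 11/3 + 11/2 + 11/1 = 83711/2520 ≈ 33.219.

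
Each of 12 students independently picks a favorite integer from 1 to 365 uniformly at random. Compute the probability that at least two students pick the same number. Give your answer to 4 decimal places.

0.1670

It's easier to compute the probability that all 12 are distinct.
P(all distinct) = 365/365 · 364/365 · ··· · 354/365 ≈ 0.8330.
So the probability of at least one match is 1 − 0.8330 = 0.1670.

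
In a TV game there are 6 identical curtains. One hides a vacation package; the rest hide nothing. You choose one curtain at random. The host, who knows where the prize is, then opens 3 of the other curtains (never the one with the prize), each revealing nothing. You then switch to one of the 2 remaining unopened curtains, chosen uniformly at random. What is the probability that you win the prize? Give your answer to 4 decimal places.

0.4167

Your original curtain holds the prize with probability 1/6, so the other 5 collectively hold it with probability 5/6.
The host can always find 3 empty curtains to open, so the reveals don't change that 5/6; it is now spread over the 2 remaining unopened curtains.
P(win by switching) = (5/6) · (1/2) = 5/12 ≈ 0.4167.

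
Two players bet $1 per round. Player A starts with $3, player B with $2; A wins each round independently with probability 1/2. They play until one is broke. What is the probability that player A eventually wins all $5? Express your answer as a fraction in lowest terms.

With a fair step, P(i) = ½P(i−1) + ½P(i+1) with P(0)=0, P(5)=1 has the linear solution P(i) = i/5.
P(3) = 3/5.

3/5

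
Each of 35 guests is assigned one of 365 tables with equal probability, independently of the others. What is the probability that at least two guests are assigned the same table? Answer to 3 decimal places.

0.814

It's easier to compute the probability that all 35 are distinct.
P(all distinct) = 365/365 · 364/365 · ··· · 331/365 ≈ 0.186.
So the probability of at least one match is 1 − 0.186 = 0.814.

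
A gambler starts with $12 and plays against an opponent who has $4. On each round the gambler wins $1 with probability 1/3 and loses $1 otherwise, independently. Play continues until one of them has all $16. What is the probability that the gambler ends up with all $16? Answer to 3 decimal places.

Let r = q/p = (2/3)/(1/3) = 2. The recurrence P(i) = p·P(i+1) + q·P(i−1) with P(0)=0, P(16)=1 gives P(i) = (1 − r^i)/(1 − r^16).
P(12) = (1 − (2)^12) / (1 − (2)^16) = 273/4369 ≈ 0.062.

0.062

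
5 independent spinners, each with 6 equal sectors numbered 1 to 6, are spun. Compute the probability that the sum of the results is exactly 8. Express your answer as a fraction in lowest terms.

35/7776

There are 6^5 = 7776 equally likely outcomes.
The number of ordered 5-tuples from {1,…,6} summing to 8 is 35.
P(sum = 8) = 35/7776.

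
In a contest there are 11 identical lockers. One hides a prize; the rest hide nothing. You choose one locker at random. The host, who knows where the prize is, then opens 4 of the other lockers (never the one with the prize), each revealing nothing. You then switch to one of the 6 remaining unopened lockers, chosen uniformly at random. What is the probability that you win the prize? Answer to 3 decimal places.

Your original locker holds the prize with probability 1/11, so the other 10 collectively hold it with probability 10/11.
The host can always find 4 empty lockers to open, so the reveals don't change that 10/11; it is now spread over the 6 remaining unopened lockers.
P(win by switching) = (10/11) · (1/6) = 5/33 ≈ 0.152.

0.152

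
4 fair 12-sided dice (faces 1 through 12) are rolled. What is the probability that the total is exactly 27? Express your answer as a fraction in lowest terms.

143/2592

There are 12^4 = 20736 equally likely outcomes.
The number of ordered 4-tuples from {1,…,12} summing to 27 is 1144.
P(sum = 27) = 1144/20736 = 143/2592.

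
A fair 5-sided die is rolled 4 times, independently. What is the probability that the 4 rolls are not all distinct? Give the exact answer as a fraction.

P(all 4 different) = 5/5 · 4/5 · ··· · 2/5 = 24/125.
P(at least two equal) = 1 − 24/125 = 101/125.

101/125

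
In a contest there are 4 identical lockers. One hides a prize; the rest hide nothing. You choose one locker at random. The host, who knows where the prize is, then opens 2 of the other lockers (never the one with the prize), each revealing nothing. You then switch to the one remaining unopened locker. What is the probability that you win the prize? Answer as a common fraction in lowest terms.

Your original locker holds the prize with probability 1/4, so the other 3 collectively hold it with probability 3/4.
The host can always find 2 empty lockers to open, so the reveals don't change that 3/4; it is now spread over the 1 remaining unopened locker.
P(win by switching) = (3/4) · (1/1) = 3/4.

3/4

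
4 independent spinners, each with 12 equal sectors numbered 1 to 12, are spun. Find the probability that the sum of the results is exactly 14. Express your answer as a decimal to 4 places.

0.0138

There are 12^4 = 20736 equally likely outcomes.
The number of ordered 4-tuples from {1,…,12} summing to 14 is 286.
P(sum = 14) = 286/20736 = 143/10368 ≈ 0.0138.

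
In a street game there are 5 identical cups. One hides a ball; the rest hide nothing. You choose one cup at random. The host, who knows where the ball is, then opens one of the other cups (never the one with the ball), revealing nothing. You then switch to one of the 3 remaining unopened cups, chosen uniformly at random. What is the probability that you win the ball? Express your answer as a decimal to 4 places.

Your original cup holds the ball with probability 1/5, so the other 4 collectively hold it with probability 4/5.
The host can always find an empty cup to open, so this doesn't change that 4/5; it is now spread over the 3 remaining unopened cups.
P(win by switching) = (4/5) · (1/3) = 4/15 ≈ 0.2667.

0.2667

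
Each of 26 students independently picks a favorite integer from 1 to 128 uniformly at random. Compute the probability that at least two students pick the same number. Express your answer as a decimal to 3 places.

It's easier to compute the probability that all 26 are distinct.
P(all distinct) = 128/128 · 127/128 · ··· · 103/128 ≈ 0.065.
So the probability of at least one match is 1 − 0.065 = 0.935.

0.935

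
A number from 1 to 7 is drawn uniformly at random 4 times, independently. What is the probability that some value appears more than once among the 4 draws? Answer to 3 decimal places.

0.650

P(all 4 different) = 7/7 · 6/7 · ··· · 4/7 ≈ 0.350.
P(at least two equal) = 1 − 0.350 = 0.650.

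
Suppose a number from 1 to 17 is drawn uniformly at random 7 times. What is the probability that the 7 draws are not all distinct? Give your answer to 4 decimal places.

0.7611

P(all 7 different) = 17/17 · 16/17 · ··· · 11/17 ≈ 0.2389.
P(at least two equal) = 1 − 0.2389 = 0.7611.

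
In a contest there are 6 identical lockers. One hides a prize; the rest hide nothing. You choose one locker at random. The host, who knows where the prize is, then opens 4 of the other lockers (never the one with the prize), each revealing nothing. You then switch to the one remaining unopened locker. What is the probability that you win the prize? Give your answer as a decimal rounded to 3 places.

Your original locker holds the prize with probability 1/6, so the other 5 collectively hold it with probability 5/6.
The host can always find 4 empty lockers to open, so the reveals don't change that 5/6; it is now spread over the 1 remaining unopened locker.
P(win by switching) = (5/6) · (1/1) = 5/6 ≈ 0.833.

0.833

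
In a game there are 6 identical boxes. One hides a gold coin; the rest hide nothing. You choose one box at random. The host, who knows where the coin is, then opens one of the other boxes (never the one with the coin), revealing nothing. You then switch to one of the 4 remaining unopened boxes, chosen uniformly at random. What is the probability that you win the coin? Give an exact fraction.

5/24

Your original box holds the coin with probability 1/6, so the other 5 collectively hold it with probability 5/6.
The host can always find an empty box to open, so this doesn't change that 5/6; it is now spread over the 4 remaining unopened boxes.
P(win by switching) = (5/6) · (1/4) = 5/24.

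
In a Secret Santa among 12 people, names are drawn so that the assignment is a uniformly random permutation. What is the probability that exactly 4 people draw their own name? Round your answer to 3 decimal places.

0.015

Choose which 4 of the 12 are fixed: C(12,4) = 495 ways.
The remaining 8 must have no fixed point: D(8) = 14833.
P = 495·14833/479001600 = 2119/138240 ≈ 0.015.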